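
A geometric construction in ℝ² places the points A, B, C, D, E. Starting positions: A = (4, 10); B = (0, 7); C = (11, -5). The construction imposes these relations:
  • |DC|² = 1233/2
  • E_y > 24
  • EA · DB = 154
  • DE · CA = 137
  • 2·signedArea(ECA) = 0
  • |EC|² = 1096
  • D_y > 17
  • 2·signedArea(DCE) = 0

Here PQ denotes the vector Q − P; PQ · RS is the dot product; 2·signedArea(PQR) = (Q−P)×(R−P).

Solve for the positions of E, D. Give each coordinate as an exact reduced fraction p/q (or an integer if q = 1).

1. E_x = -3  [line -15·x + -7·y + 130 = 0 ∩ |EC|² = 1096]
2. E_y = 25  [line -15·x + -7·y + 130 = 0 ∩ |EC|² = 1096]
   → E = (-3, 25)
3. D_x = 1/2  [2·signedArea(DCE) = 0 ∩ EA · DB = 154]
4. D_y = 35/2  [2·signedArea(DCE) = 0 ∩ EA · DB = 154]
   → D = (1/2, 35/2)

D = (1/2, 35/2)
E = (-3, 25)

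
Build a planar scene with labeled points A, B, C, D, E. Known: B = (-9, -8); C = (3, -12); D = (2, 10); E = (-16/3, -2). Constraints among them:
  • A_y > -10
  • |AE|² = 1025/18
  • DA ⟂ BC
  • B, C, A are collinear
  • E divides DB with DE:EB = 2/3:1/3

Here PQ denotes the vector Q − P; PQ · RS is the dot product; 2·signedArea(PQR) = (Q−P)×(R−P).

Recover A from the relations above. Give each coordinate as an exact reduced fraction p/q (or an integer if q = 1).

1. A_x = -9/2  [B, C, A are collinear ∩ DA ⟂ BC]
2. A_y = -19/2  [B, C, A are collinear ∩ DA ⟂ BC]
   → A = (-9/2, -19/2)

A = (-9/2, -19/2)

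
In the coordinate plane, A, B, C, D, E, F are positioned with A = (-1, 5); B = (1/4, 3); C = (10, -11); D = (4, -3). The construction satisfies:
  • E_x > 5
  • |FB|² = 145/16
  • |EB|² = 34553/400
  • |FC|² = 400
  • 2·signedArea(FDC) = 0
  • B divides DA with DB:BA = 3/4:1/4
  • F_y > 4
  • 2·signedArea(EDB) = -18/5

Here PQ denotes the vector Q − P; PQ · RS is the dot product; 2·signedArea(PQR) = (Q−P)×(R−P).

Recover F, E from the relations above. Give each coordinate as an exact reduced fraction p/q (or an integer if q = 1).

E = (28/5, -23/5)
F = (-2, 5)

1. F_x = -2  [line 8·x + 6·y + -14 = 0 ∩ |FC|² = 400]
2. F_y = 5  [line 8·x + 6·y + -14 = 0 ∩ |FC|² = 400]
   → F = (-2, 5)
3. E_x = 28/5  [line -6·x + -15/4·y + 327/20 = 0 ∩ |EB|² = 34553/400]
4. E_y = -23/5  [line -6·x + -15/4·y + 327/20 = 0 ∩ |EB|² = 34553/400]
   → E = (28/5, -23/5)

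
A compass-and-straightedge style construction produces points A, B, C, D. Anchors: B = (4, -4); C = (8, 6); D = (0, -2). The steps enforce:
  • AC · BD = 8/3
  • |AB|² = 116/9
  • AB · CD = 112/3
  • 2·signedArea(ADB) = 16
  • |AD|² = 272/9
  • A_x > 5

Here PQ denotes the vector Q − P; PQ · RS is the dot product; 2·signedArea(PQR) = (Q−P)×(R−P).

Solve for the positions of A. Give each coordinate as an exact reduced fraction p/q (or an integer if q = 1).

A = (16/3, -2/3)

1. A_x = 16/3  [AC · BD = 8/3 ∩ AB · CD = 112/3]
2. A_y = -2/3  [AC · BD = 8/3 ∩ AB · CD = 112/3]
   → A = (16/3, -2/3)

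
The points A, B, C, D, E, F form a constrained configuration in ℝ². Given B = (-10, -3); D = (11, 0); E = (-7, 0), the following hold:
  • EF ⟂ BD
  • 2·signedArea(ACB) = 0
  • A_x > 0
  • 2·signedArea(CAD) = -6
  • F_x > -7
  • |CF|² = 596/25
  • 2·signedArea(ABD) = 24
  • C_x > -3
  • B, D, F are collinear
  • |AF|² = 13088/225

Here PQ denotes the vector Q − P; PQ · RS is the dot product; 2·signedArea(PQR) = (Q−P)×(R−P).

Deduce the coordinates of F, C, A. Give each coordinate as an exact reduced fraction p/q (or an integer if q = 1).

A = (2/3, -1/3)
C = (-2, -1)
F = (-166/25, -63/25)

1. F_x = -166/25  [B, D, F are collinear ∩ EF ⟂ BD]
2. F_y = -63/25  [B, D, F are collinear ∩ EF ⟂ BD]
   → F = (-166/25, -63/25)
3. A_x = 2/3  [line -3·x + 21·y + 9 = 0 ∩ |AF|² = 13088/225]
4. A_y = -1/3  [line -3·x + 21·y + 9 = 0 ∩ |AF|² = 13088/225]
   → A = (2/3, -1/3)
5. C_x = -2  [2·signedArea(CAD) = -6 ∩ 2·signedArea(ACB) = 0]
6. C_y = -1  [2·signedArea(CAD) = -6 ∩ 2·signedArea(ACB) = 0]
   → C = (-2, -1)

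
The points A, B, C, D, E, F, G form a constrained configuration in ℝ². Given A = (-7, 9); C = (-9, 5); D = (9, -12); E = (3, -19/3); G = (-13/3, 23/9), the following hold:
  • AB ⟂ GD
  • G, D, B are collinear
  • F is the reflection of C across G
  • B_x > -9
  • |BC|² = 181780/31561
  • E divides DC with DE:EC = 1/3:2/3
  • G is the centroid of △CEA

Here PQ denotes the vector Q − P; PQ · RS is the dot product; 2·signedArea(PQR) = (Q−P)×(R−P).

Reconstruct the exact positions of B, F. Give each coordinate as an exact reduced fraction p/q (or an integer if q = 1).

1. B_x = -276471/31561  [G, D, B are collinear ∩ AB ⟂ GD]
2. B_y = 233169/31561  [G, D, B are collinear ∩ AB ⟂ GD]
   → B = (-276471/31561, 233169/31561)
3. F_x = 1/3  [F is the reflection of C across G]
4. F_y = 1/9  [F is the reflection of C across G]
   → F = (1/3, 1/9)

B = (-276471/31561, 233169/31561)
F = (1/3, 1/9)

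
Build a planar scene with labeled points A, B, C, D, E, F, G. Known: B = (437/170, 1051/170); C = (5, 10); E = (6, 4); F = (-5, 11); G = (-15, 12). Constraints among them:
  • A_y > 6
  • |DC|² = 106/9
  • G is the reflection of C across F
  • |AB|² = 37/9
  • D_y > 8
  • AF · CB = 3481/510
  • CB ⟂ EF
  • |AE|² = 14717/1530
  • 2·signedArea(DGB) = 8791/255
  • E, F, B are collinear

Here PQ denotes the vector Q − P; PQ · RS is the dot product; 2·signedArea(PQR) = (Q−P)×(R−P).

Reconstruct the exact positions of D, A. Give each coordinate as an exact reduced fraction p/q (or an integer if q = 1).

A = (769/170, 3431/510)
D = (2, 25/3)

1. D_x = 2  [line 989/170·x + 2987/170·y + -80609/510 = 0 ∩ |DC|² = 106/9]
2. D_y = 25/3  [line 989/170·x + 2987/170·y + -80609/510 = 0 ∩ |DC|² = 106/9]
   → D = (2, 25/3)
3. A_x = 769/170  [line 413/170·x + 649/170·y + -18703/510 = 0 ∩ |AE|² = 14717/1530]
4. A_y = 3431/510  [line 413/170·x + 649/170·y + -18703/510 = 0 ∩ |AE|² = 14717/1530]
   → A = (769/170, 3431/510)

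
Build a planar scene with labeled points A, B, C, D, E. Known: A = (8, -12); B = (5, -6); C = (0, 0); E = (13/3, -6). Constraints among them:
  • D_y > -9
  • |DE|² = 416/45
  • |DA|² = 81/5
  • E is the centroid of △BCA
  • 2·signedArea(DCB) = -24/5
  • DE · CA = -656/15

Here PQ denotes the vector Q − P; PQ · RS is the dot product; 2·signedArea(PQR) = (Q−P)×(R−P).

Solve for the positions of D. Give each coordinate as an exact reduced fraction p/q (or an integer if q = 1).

1. D_x = 31/5  [DE · CA = -656/15 ∩ 2·signedArea(DCB) = -24/5]
2. D_y = -42/5  [DE · CA = -656/15 ∩ 2·signedArea(DCB) = -24/5]
   → D = (31/5, -42/5)

D = (31/5, -42/5)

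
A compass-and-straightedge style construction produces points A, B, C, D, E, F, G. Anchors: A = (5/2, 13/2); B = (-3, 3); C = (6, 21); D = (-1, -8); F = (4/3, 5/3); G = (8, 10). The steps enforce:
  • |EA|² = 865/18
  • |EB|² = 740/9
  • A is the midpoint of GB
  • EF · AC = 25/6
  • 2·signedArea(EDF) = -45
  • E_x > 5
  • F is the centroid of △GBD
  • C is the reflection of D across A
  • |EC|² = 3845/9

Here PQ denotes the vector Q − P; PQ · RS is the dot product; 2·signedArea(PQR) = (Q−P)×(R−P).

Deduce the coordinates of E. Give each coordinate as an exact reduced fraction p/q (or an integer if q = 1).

E = (17/3, 1/3)

1. E_x = 17/3  [2·signedArea(EDF) = -45 ∩ EF · AC = 25/6]
2. E_y = 1/3  [2·signedArea(EDF) = -45 ∩ EF · AC = 25/6]
   → E = (17/3, 1/3)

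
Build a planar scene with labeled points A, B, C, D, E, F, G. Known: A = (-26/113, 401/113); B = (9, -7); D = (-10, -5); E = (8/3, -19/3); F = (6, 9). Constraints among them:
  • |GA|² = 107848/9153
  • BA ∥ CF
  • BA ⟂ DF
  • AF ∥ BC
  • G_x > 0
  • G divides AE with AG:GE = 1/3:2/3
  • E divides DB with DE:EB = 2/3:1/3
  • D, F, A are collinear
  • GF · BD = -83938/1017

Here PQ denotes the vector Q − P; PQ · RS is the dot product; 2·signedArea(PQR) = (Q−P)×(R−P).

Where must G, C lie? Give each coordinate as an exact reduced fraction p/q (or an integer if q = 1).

C = (1721/113, -175/113)
G = (748/1017, 259/1017)

1. G_x = 748/1017  [G divides AE with AG:GE = 1/3:2/3]
2. G_y = 259/1017  [G divides AE with AG:GE = 1/3:2/3]
   → G = (748/1017, 259/1017)
3. C_x = 1721/113  [BA ∥ CF ∩ AF ∥ BC]
4. C_y = -175/113  [BA ∥ CF ∩ AF ∥ BC]
   → C = (1721/113, -175/113)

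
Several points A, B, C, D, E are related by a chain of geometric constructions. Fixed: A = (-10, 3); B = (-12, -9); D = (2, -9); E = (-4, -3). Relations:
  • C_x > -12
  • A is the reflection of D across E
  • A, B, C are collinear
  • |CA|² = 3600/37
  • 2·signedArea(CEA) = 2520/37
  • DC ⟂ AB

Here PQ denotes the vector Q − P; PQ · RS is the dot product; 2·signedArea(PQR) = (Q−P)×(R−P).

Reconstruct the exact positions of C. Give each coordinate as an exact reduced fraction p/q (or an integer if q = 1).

C = (-430/37, -249/37)

1. C_x = -430/37  [A, B, C are collinear ∩ DC ⟂ AB]
2. C_y = -249/37  [A, B, C are collinear ∩ DC ⟂ AB]
   → C = (-430/37, -249/37)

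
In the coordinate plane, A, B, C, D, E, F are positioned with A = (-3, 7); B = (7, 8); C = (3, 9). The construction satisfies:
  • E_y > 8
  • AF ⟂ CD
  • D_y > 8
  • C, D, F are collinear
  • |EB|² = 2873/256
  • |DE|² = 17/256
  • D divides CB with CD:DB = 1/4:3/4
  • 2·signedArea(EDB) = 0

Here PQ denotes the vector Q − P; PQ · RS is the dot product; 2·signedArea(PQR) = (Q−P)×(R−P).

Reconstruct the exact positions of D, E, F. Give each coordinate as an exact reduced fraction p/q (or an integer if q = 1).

1. D_x = 4  [D divides CB with CD:DB = 1/4:3/4]
2. D_y = 35/4  [D divides CB with CD:DB = 1/4:3/4]
   → D = (4, 35/4)
3. E_x = 15/4  [line 3/4·x + 3·y + -117/4 = 0 ∩ |EB|² = 2873/256]
4. E_y = 141/16  [line 3/4·x + 3·y + -117/4 = 0 ∩ |EB|² = 2873/256]
   → E = (15/4, 141/16)
5. F_x = -37/17  [C, D, F are collinear ∩ AF ⟂ CD]
6. F_y = 175/17  [C, D, F are collinear ∩ AF ⟂ CD]
   → F = (-37/17, 175/17)

D = (4, 35/4)
E = (15/4, 141/16)
F = (-37/17, 175/17)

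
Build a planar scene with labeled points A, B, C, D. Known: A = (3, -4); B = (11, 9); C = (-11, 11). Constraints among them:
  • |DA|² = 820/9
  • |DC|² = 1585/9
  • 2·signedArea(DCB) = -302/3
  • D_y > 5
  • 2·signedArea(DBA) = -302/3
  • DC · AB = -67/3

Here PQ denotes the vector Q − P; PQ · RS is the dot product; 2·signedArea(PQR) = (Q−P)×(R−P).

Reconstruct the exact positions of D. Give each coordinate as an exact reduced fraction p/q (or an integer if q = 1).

1. D_x = 1  [2·signedArea(DCB) = -302/3 ∩ 2·signedArea(DBA) = -302/3]
2. D_y = 16/3  [2·signedArea(DCB) = -302/3 ∩ 2·signedArea(DBA) = -302/3]
   → D = (1, 16/3)

D = (1, 16/3)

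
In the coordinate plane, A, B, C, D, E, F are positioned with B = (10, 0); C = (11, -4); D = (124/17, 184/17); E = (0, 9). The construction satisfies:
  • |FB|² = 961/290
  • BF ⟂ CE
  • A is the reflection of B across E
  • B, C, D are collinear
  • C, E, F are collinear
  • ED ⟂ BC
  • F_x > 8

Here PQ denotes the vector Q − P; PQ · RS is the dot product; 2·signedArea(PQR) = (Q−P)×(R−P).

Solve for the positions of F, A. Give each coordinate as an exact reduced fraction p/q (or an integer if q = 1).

1. F_x = 2497/290  [C, E, F are collinear ∩ BF ⟂ CE]
2. F_y = -341/290  [C, E, F are collinear ∩ BF ⟂ CE]
   → F = (2497/290, -341/290)
3. A_x = -10  [A is the reflection of B across E]
4. A_y = 18  [A is the reflection of B across E]
   → A = (-10, 18)

A = (-10, 18)
F = (2497/290, -341/290)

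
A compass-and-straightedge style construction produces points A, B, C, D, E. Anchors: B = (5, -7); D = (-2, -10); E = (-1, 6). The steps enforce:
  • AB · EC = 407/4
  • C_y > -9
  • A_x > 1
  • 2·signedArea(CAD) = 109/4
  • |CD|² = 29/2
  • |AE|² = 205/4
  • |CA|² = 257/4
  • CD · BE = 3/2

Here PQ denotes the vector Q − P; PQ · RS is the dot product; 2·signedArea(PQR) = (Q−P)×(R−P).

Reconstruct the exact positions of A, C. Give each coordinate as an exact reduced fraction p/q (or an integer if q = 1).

A = (2, -1/2)
C = (3/2, -17/2)

1. C_x = 3/2  [line 6·x + -13·y + -239/2 = 0 ∩ |CD|² = 29/2]
2. C_y = -17/2  [line 6·x + -13·y + -239/2 = 0 ∩ |CD|² = 29/2]
   → C = (3/2, -17/2)
3. A_x = 2  [AB · EC = 407/4 ∩ 2·signedArea(CAD) = 109/4]
4. A_y = -1/2  [AB · EC = 407/4 ∩ 2·signedArea(CAD) = 109/4]
   → A = (2, -1/2)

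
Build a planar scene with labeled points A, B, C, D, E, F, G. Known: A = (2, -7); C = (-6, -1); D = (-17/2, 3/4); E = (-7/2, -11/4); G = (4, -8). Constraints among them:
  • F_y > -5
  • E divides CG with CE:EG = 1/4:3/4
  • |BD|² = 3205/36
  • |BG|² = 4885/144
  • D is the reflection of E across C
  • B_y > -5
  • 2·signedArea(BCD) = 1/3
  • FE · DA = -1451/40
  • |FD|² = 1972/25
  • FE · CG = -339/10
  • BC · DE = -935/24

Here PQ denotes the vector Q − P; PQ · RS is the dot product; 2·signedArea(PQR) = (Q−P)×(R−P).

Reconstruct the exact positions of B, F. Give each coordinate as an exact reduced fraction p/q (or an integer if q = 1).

B = (-5/6, -19/4)
F = (-13/10, -89/20)

1. B_x = -5/6  [BC · DE = -935/24 ∩ 2·signedArea(BCD) = 1/3]
2. B_y = -19/4  [BC · DE = -935/24 ∩ 2·signedArea(BCD) = 1/3]
   → B = (-5/6, -19/4)
3. F_x = -13/10  [FE · CG = -339/10 ∩ FE · DA = -1451/40]
4. F_y = -89/20  [FE · CG = -339/10 ∩ FE · DA = -1451/40]
   → F = (-13/10, -89/20)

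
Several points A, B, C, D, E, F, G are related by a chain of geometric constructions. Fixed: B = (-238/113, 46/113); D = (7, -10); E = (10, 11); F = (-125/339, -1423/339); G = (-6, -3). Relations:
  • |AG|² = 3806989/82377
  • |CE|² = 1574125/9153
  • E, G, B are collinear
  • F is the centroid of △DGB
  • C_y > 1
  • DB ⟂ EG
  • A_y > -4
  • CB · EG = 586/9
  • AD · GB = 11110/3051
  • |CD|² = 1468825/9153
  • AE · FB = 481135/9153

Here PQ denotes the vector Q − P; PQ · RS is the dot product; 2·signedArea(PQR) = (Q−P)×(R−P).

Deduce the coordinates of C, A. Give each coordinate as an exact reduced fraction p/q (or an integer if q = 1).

1. C_x = 1231/1017  [line 16·x + 14·y + -334/9 = 0 ∩ |CD|² = 1468825/9153]
2. C_y = 1289/1017  [line 16·x + 14·y + -334/9 = 0 ∩ |CD|² = 1468825/9153]
   → C = (1231/1017, 1289/1017)
3. A_x = 2248/3051  [AE · FB = 481135/9153 ∩ AD · GB = 11110/3051]
4. A_y = -11932/3051  [AE · FB = 481135/9153 ∩ AD · GB = 11110/3051]
   → A = (2248/3051, -11932/3051)

A = (2248/3051, -11932/3051)
C = (1231/1017, 1289/1017)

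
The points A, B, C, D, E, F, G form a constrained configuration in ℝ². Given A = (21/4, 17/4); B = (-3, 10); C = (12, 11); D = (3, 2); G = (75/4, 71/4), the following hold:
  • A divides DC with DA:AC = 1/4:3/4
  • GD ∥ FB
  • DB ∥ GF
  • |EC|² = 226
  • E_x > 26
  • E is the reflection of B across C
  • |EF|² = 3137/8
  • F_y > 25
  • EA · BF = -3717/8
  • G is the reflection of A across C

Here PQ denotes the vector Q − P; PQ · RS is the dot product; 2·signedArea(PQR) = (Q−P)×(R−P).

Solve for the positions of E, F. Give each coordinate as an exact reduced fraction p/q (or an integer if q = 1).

1. E_x = 27  [E is the reflection of B across C]
2. E_y = 12  [E is the reflection of B across C]
   → E = (27, 12)
3. F_x = 51/4  [GD ∥ FB ∩ DB ∥ GF]
4. F_y = 103/4  [GD ∥ FB ∩ DB ∥ GF]
   → F = (51/4, 103/4)

E = (27, 12)
F = (51/4, 103/4)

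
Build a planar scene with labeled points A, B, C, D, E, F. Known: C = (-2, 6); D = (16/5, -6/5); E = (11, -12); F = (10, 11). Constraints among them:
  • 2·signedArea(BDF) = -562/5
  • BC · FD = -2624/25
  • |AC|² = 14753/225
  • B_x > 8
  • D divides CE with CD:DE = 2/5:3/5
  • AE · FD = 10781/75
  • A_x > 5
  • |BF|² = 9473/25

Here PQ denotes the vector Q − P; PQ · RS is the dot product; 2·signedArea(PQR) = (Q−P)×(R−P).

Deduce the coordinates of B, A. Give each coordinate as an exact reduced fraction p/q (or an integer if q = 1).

1. B_x = 42/5  [BC · FD = -2624/25 ∩ 2·signedArea(BDF) = -562/5]
2. B_y = -42/5  [BC · FD = -2624/25 ∩ 2·signedArea(BDF) = -562/5]
   → B = (42/5, -42/5)
3. A_x = 82/15  [line 34/5·x + 61/5·y + -5411/75 = 0 ∩ |AC|² = 14753/225]
4. A_y = 43/15  [line 34/5·x + 61/5·y + -5411/75 = 0 ∩ |AC|² = 14753/225]
   → A = (82/15, 43/15)

A = (82/15, 43/15)
B = (42/5, -42/5)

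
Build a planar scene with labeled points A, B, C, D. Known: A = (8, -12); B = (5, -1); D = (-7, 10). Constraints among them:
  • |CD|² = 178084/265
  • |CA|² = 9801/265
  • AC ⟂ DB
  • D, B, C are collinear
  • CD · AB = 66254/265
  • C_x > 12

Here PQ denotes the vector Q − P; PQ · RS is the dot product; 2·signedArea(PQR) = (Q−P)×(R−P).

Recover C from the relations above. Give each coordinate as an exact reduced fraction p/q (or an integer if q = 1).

1. C_x = 3209/265  [D, B, C are collinear ∩ AC ⟂ DB]
2. C_y = -1992/265  [D, B, C are collinear ∩ AC ⟂ DB]
   → C = (3209/265, -1992/265)

C = (3209/265, -1992/265)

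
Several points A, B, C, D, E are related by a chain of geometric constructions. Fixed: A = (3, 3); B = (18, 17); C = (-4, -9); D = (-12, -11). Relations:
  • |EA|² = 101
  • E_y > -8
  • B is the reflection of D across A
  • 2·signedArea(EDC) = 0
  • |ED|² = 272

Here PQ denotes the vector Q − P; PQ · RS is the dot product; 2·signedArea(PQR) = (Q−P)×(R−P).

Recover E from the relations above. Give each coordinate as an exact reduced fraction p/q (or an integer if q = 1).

1. E_x = 4  [line -2·x + 8·y + 64 = 0 ∩ |ED|² = 272]
2. E_y = -7  [line -2·x + 8·y + 64 = 0 ∩ |ED|² = 272]
   → E = (4, -7)

E = (4, -7)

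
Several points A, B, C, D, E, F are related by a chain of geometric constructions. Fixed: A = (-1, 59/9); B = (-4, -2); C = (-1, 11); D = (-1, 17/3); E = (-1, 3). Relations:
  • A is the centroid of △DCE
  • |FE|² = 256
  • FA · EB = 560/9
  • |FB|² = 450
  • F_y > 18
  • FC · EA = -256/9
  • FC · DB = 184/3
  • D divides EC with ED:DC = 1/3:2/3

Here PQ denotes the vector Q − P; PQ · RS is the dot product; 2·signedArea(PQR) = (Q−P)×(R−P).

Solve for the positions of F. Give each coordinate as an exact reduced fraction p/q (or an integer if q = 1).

F = (-1, 19)

1. F_x = -1  [FA · EB = 560/9 ∩ FC · EA = -256/9]
2. F_y = 19  [FA · EB = 560/9 ∩ FC · EA = -256/9]
   → F = (-1, 19)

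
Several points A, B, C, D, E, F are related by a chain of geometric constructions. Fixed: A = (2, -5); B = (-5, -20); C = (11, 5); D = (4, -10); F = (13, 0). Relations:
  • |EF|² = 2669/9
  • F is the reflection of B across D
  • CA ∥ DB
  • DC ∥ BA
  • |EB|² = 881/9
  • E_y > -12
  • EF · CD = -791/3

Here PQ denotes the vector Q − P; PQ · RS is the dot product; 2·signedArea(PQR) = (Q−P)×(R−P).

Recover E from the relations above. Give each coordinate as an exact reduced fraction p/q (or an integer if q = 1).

E = (1/3, -35/3)

1. E_x = 1/3  [line 7·x + 15·y + 518/3 = 0 ∩ |EF|² = 2669/9]
2. E_y = -35/3  [line 7·x + 15·y + 518/3 = 0 ∩ |EF|² = 2669/9]
   → E = (1/3, -35/3)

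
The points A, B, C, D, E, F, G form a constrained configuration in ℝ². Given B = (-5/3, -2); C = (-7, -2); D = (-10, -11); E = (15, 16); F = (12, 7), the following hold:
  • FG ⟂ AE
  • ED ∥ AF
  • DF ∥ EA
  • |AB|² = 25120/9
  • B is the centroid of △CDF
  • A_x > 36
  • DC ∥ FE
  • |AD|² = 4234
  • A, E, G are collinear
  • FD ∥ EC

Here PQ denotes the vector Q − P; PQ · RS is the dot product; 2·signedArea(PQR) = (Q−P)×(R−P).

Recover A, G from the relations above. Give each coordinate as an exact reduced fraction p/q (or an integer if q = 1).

A = (37, 34)
G = (888/101, 1103/101)

1. A_x = 37  [ED ∥ AF ∩ DF ∥ EA]
2. A_y = 34  [ED ∥ AF ∩ DF ∥ EA]
   → A = (37, 34)
3. G_x = 888/101  [A, E, G are collinear ∩ FG ⟂ AE]
4. G_y = 1103/101  [A, E, G are collinear ∩ FG ⟂ AE]
   → G = (888/101, 1103/101)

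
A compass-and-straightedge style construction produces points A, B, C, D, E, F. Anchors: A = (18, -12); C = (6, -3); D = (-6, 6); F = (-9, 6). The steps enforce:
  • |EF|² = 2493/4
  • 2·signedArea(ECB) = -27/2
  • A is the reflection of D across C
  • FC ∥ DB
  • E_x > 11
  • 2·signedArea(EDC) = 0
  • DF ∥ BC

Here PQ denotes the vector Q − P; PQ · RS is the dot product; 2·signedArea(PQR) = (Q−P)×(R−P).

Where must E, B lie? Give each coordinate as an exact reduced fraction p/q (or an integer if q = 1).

1. E_x = 12  [line 9·x + 12·y + -18 = 0 ∩ |EF|² = 2493/4]
2. E_y = -15/2  [line 9·x + 12·y + -18 = 0 ∩ |EF|² = 2493/4]
   → E = (12, -15/2)
3. B_x = 9  [DF ∥ BC ∩ FC ∥ DB]
4. B_y = -3  [DF ∥ BC ∩ FC ∥ DB]
   → B = (9, -3)

B = (9, -3)
E = (12, -15/2)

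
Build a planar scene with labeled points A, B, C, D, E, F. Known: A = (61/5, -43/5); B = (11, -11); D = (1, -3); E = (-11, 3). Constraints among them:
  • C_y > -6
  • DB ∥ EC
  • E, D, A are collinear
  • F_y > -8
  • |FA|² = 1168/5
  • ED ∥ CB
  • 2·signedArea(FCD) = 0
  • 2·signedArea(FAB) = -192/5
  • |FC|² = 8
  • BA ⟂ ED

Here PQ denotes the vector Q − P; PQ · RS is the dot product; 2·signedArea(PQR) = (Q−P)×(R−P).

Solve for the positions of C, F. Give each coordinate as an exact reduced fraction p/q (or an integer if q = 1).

C = (-1, -5)
F = (-3, -7)

1. C_x = -1  [ED ∥ CB ∩ DB ∥ EC]
2. C_y = -5  [ED ∥ CB ∩ DB ∥ EC]
   → C = (-1, -5)
3. F_x = -3  [2·signedArea(FCD) = 0 ∩ 2·signedArea(FAB) = -192/5]
4. F_y = -7  [2·signedArea(FCD) = 0 ∩ 2·signedArea(FAB) = -192/5]
   → F = (-3, -7)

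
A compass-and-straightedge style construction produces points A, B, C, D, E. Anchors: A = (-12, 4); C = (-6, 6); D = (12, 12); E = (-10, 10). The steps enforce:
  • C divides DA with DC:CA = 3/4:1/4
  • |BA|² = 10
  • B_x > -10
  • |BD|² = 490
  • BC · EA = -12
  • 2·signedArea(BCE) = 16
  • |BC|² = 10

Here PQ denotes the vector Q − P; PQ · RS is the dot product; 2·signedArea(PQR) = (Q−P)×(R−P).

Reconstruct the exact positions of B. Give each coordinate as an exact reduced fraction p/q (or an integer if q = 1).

1. B_x = -9  [2·signedArea(BCE) = 16 ∩ BC · EA = -12]
2. B_y = 5  [2·signedArea(BCE) = 16 ∩ BC · EA = -12]
   → B = (-9, 5)

B = (-9, 5)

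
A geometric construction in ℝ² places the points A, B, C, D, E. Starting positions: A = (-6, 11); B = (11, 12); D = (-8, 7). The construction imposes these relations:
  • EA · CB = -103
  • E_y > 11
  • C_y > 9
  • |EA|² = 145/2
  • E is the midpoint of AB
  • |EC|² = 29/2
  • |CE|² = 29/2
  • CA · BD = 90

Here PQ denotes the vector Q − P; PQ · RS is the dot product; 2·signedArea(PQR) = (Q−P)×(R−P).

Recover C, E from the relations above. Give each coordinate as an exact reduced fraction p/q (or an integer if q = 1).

1. E_x = 5/2  [E is the midpoint of AB]
2. E_y = 23/2  [E is the midpoint of AB]
   → E = (5/2, 23/2)
3. C_x = -1  [CA · BD = 90 ∩ EA · CB = -103]
4. C_y = 10  [CA · BD = 90 ∩ EA · CB = -103]
   → C = (-1, 10)

C = (-1, 10)
E = (5/2, 23/2)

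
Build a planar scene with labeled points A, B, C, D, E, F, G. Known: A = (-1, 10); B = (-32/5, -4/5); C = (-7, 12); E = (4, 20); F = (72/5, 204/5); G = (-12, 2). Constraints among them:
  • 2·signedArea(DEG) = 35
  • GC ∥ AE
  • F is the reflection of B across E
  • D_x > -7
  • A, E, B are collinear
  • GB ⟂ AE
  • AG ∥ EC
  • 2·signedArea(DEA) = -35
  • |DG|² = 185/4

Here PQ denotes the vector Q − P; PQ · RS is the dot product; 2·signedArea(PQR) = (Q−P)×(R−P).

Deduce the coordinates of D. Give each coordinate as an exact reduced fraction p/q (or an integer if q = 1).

1. D_x = -13/2  [2·signedArea(DEG) = 35 ∩ 2·signedArea(DEA) = -35]
2. D_y = 6  [2·signedArea(DEG) = 35 ∩ 2·signedArea(DEA) = -35]
   → D = (-13/2, 6)

D = (-13/2, 6)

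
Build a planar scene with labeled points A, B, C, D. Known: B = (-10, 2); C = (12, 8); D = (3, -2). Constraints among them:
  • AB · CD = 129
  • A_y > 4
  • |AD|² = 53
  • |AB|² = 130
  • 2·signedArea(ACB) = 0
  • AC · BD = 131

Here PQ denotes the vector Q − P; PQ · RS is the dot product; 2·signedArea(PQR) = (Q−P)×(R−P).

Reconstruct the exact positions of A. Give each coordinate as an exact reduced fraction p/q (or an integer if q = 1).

1. A_x = 1  [2·signedArea(ACB) = 0 ∩ AB · CD = 129]
2. A_y = 5  [2·signedArea(ACB) = 0 ∩ AB · CD = 129]
   → A = (1, 5)

A = (1, 5)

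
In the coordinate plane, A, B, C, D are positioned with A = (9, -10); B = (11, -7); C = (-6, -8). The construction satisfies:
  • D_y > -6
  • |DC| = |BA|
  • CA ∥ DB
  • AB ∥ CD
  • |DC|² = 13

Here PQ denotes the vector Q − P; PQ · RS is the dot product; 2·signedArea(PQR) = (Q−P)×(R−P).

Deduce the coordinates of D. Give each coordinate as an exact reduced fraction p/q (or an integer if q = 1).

D = (-4, -5)

1. D_x = -4  [CA ∥ DB ∩ AB ∥ CD]
2. D_y = -5  [CA ∥ DB ∩ AB ∥ CD]
   → D = (-4, -5)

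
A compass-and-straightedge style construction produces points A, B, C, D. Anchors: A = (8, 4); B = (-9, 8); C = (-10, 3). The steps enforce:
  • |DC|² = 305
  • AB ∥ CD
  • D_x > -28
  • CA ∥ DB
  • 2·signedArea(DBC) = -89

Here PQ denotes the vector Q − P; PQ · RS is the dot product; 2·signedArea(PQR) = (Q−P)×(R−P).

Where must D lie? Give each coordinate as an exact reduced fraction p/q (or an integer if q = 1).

1. D_x = -27  [CA ∥ DB ∩ AB ∥ CD]
2. D_y = 7  [CA ∥ DB ∩ AB ∥ CD]
   → D = (-27, 7)

D = (-27, 7)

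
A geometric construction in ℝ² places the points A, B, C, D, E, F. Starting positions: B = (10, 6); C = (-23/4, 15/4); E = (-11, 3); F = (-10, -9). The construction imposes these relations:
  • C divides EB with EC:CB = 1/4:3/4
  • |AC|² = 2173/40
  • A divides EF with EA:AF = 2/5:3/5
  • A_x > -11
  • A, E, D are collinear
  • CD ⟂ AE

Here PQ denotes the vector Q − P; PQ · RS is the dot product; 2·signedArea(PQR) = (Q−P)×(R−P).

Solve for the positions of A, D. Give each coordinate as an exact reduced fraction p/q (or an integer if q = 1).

A = (-53/5, -9/5)
D = (-1279/116, 96/29)

1. A_x = -53/5  [A divides EF with EA:AF = 2/5:3/5]
2. A_y = -9/5  [A divides EF with EA:AF = 2/5:3/5]
   → A = (-53/5, -9/5)
3. D_x = -1279/116  [A, E, D are collinear ∩ CD ⟂ AE]
4. D_y = 96/29  [A, E, D are collinear ∩ CD ⟂ AE]
   → D = (-1279/116, 96/29)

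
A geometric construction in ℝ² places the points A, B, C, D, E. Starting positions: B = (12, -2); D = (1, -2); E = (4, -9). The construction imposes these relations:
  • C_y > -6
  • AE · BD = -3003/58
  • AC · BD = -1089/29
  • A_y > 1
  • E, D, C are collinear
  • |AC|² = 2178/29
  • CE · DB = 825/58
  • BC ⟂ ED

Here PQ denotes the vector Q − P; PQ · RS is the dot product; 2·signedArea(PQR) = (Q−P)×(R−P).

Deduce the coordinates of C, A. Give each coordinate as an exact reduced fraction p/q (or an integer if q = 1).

A = (-41/58, 115/58)
C = (157/58, -347/58)

1. C_x = 157/58  [E, D, C are collinear ∩ BC ⟂ ED]
2. C_y = -347/58  [E, D, C are collinear ∩ BC ⟂ ED]
   → C = (157/58, -347/58)
3. A_x = -41/58  [AC · BD = -1089/29]
4. A_y = 115/58  [|AC|² = 2178/29]
   → A = (-41/58, 115/58)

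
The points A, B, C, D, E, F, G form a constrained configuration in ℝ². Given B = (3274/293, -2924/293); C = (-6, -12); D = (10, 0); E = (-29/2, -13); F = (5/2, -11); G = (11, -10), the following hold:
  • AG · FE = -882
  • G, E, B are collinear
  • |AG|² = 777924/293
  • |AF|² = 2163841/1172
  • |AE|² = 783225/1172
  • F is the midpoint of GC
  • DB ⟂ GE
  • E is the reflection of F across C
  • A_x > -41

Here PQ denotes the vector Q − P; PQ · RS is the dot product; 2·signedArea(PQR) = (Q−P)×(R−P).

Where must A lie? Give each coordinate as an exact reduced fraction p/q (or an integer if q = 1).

A = (-11771/293, -4694/293)

1. A_x = -11771/293  [line 17·x + 2·y + 715 = 0 ∩ |AE|² = 783225/1172]
2. A_y = -4694/293  [line 17·x + 2·y + 715 = 0 ∩ |AE|² = 783225/1172]
   → A = (-11771/293, -4694/293)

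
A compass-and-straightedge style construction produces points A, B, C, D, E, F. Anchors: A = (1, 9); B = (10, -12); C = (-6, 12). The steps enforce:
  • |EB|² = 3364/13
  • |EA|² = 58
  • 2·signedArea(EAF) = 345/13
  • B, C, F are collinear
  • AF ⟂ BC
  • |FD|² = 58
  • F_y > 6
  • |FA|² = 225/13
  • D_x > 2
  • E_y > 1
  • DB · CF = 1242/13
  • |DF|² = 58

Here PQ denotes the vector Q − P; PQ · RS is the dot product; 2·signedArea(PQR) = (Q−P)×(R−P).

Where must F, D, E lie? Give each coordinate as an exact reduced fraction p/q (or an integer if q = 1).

1. F_x = -32/13  [B, C, F are collinear ∩ AF ⟂ BC]
2. F_y = 87/13  [B, C, F are collinear ∩ AF ⟂ BC]
   → F = (-32/13, 87/13)
3. D_x = 37/13  [line -46/13·x + 69/13·y + 46/13 = 0 ∩ |DF|² = 58]
4. D_y = 16/13  [line -46/13·x + 69/13·y + 46/13 = 0 ∩ |DF|² = 58]
   → D = (37/13, 16/13)
5. E_x = 14/13  [line 30/13·x + -45/13·y + 30/13 = 0 ∩ |EB|² = 3364/13]
6. E_y = 18/13  [line 30/13·x + -45/13·y + 30/13 = 0 ∩ |EB|² = 3364/13]
   → E = (14/13, 18/13)

D = (37/13, 16/13)
E = (14/13, 18/13)
F = (-32/13, 87/13)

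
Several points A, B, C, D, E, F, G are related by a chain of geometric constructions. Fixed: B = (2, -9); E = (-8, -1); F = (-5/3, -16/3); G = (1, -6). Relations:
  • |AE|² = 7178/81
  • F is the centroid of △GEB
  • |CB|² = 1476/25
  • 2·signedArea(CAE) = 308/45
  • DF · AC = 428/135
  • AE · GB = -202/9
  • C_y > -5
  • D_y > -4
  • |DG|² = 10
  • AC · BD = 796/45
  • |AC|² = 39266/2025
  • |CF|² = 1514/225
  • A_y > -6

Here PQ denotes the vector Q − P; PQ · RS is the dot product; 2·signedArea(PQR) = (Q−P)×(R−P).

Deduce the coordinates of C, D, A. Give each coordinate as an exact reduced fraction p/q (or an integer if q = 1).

1. A_x = 1/9  [line -1·x + 3·y + 157/9 = 0 ∩ |AE|² = 7178/81]
2. A_y = -52/9  [line -1·x + 3·y + 157/9 = 0 ∩ |AE|² = 7178/81]
   → A = (1/9, -52/9)
3. C_x = -4  [line -43/9·x + -73/9·y + -2393/45 = 0 ∩ |CF|² = 1514/225]
4. C_y = -21/5  [line -43/9·x + -73/9·y + -2393/45 = 0 ∩ |CF|² = 1514/225]
   → C = (-4, -21/5)
5. D_x = 0  [line 37/9·x + -71/45·y + -71/15 = 0 ∩ |DG|² = 10]
6. D_y = -3  [line 37/9·x + -71/45·y + -71/15 = 0 ∩ |DG|² = 10]
   → D = (0, -3)

A = (1/9, -52/9)
C = (-4, -21/5)
D = (0, -3)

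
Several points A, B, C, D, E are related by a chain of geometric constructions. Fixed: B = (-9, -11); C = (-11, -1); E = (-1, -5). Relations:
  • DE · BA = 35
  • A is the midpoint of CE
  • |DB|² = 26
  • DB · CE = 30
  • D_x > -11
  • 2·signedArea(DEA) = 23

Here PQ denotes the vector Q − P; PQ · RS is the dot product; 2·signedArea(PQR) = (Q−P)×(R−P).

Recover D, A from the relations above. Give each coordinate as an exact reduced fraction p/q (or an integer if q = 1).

A = (-6, -3)
D = (-10, -6)

1. D_x = -10  [line -10·x + 4·y + -76 = 0 ∩ |DB|² = 26]
2. D_y = -6  [line -10·x + 4·y + -76 = 0 ∩ |DB|² = 26]
   → D = (-10, -6)
3. A_x = -6  [A is the midpoint of CE]
4. A_y = -3  [A is the midpoint of CE]
   → A = (-6, -3)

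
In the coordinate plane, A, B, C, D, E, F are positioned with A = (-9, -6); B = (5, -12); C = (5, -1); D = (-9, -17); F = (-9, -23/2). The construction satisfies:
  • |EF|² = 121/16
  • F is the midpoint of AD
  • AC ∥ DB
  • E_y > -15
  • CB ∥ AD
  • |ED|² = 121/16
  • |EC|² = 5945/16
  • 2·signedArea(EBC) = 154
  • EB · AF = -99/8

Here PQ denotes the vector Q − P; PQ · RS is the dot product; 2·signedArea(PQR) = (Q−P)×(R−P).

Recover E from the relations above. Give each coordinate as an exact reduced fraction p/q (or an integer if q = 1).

E = (-9, -57/4)

1. E_x = -9  [EB · AF = -99/8 ∩ 2·signedArea(EBC) = 154]
2. E_y = -57/4  [EB · AF = -99/8 ∩ 2·signedArea(EBC) = 154]
   → E = (-9, -57/4)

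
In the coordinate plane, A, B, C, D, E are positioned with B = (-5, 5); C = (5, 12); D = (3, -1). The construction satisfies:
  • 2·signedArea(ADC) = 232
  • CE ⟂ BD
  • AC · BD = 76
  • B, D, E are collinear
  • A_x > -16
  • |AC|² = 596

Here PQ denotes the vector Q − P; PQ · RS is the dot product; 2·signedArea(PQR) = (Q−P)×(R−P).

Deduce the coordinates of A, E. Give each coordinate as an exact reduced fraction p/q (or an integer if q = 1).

A = (-15, -2)
E = (-49/25, 68/25)

1. A_x = -15  [2·signedArea(ADC) = 232 ∩ AC · BD = 76]
2. A_y = -2  [2·signedArea(ADC) = 232 ∩ AC · BD = 76]
   → A = (-15, -2)
3. E_x = -49/25  [B, D, E are collinear ∩ CE ⟂ BD]
4. E_y = 68/25  [B, D, E are collinear ∩ CE ⟂ BD]
   → E = (-49/25, 68/25)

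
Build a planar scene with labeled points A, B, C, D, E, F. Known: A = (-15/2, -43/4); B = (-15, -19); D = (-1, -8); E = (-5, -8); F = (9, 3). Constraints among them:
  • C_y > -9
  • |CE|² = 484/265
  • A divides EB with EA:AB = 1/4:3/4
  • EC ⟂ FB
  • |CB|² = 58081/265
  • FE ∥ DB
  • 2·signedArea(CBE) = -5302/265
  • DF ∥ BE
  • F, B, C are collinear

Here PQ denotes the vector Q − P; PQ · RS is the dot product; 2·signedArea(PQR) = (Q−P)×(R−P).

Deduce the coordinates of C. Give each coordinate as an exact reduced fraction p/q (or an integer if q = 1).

1. C_x = -1083/265  [F, B, C are collinear ∩ EC ⟂ FB]
2. C_y = -2384/265  [F, B, C are collinear ∩ EC ⟂ FB]
   → C = (-1083/265, -2384/265)

C = (-1083/265, -2384/265)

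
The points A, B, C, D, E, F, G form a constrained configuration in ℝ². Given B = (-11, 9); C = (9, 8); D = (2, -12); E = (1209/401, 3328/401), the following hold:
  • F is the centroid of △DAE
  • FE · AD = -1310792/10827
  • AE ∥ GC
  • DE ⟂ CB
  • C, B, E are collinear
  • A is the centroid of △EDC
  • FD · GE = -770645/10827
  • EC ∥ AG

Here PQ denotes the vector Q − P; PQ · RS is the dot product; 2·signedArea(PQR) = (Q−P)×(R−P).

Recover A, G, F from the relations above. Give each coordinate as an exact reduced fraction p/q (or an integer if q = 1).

A = (5620/1203, 1724/1203)
F = (11653/3609, -2728/3609)
G = (12820/1203, 1364/1203)

1. A_x = 5620/1203  [A is the centroid of △EDC]
2. A_y = 1724/1203  [A is the centroid of △EDC]
   → A = (5620/1203, 1724/1203)
3. G_x = 12820/1203  [AE ∥ GC ∩ EC ∥ AG]
4. G_y = 1364/1203  [AE ∥ GC ∩ EC ∥ AG]
   → G = (12820/1203, 1364/1203)
5. F_x = 11653/3609  [F is the centroid of △DAE]
6. F_y = -2728/3609  [F is the centroid of △DAE]
   → F = (11653/3609, -2728/3609)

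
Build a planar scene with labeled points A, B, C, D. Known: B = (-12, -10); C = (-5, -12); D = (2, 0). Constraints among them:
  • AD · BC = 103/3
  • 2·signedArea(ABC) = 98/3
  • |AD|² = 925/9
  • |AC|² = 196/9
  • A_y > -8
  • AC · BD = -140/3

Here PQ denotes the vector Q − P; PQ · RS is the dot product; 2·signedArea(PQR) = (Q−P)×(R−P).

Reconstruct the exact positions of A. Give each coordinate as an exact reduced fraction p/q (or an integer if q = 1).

A = (-5, -22/3)

1. A_x = -5  [AD · BC = 103/3 ∩ 2·signedArea(ABC) = 98/3]
2. A_y = -22/3  [AD · BC = 103/3 ∩ 2·signedArea(ABC) = 98/3]
   → A = (-5, -22/3)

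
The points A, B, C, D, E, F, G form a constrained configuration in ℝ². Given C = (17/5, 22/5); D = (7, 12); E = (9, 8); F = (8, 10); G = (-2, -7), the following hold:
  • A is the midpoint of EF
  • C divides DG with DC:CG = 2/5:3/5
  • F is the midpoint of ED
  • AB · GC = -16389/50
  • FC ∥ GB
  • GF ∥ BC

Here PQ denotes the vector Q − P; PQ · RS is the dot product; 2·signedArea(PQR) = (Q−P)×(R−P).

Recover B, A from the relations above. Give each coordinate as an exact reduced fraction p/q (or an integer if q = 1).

A = (17/2, 9)
B = (-33/5, -63/5)

1. B_x = -33/5  [GF ∥ BC ∩ FC ∥ GB]
2. B_y = -63/5  [GF ∥ BC ∩ FC ∥ GB]
   → B = (-33/5, -63/5)
3. A_x = 17/2  [A is the midpoint of EF]
4. A_y = 9  [A is the midpoint of EF]
   → A = (17/2, 9)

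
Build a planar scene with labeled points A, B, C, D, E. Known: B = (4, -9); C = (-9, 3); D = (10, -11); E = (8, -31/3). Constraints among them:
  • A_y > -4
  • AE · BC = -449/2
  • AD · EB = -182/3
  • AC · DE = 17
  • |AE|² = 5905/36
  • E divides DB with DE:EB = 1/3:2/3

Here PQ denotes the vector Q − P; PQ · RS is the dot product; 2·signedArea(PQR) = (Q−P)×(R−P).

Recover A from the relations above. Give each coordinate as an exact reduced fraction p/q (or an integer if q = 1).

1. A_x = -5/2  [AE · BC = -449/2 ∩ AC · DE = 17]
2. A_y = -3  [AE · BC = -449/2 ∩ AC · DE = 17]
   → A = (-5/2, -3)

A = (-5/2, -3)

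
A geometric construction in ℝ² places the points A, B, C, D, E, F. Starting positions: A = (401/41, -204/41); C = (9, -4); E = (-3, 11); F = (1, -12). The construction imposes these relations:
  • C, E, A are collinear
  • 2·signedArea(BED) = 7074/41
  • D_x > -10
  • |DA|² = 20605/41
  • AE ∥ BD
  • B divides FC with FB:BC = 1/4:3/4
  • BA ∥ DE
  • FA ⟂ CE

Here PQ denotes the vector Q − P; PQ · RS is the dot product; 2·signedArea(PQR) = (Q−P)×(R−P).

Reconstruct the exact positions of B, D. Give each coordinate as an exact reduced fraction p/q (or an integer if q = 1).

1. B_x = 3  [B divides FC with FB:BC = 1/4:3/4]
2. B_y = -10  [B divides FC with FB:BC = 1/4:3/4]
   → B = (3, -10)
3. D_x = -401/41  [BA ∥ DE ∩ AE ∥ BD]
4. D_y = 245/41  [BA ∥ DE ∩ AE ∥ BD]
   → D = (-401/41, 245/41)

B = (3, -10)
D = (-401/41, 245/41)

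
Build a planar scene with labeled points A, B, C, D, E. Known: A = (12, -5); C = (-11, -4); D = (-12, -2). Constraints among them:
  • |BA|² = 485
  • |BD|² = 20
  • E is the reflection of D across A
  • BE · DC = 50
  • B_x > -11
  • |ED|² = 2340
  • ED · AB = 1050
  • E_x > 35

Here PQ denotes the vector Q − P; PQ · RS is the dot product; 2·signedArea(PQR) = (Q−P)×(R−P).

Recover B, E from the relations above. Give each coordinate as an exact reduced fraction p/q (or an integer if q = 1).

1. E_x = 36  [E is the reflection of D across A]
2. E_y = -8  [E is the reflection of D across A]
   → E = (36, -8)
3. B_x = -10  [BE · DC = 50 ∩ ED · AB = 1050]
4. B_y = -6  [BE · DC = 50 ∩ ED · AB = 1050]
   → B = (-10, -6)

B = (-10, -6)
E = (36, -8)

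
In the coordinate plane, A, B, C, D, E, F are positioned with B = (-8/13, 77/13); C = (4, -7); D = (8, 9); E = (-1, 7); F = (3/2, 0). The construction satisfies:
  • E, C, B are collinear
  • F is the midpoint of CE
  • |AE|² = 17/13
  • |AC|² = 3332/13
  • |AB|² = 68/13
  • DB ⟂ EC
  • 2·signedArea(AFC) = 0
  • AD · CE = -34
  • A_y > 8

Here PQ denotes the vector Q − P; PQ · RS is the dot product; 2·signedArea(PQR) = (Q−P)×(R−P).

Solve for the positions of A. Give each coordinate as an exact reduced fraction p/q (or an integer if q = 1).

1. A_x = -18/13  [2·signedArea(AFC) = 0 ∩ AD · CE = -34]
2. A_y = 105/13  [2·signedArea(AFC) = 0 ∩ AD · CE = -34]
   → A = (-18/13, 105/13)

A = (-18/13, 105/13)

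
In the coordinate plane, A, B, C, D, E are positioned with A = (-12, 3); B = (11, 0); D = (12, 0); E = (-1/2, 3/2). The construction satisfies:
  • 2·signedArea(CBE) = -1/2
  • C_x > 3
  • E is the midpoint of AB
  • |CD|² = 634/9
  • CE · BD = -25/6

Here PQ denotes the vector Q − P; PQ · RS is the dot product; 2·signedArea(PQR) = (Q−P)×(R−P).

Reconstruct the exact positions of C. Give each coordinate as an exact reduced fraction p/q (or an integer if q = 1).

C = (11/3, 1)

1. C_x = 11/3  [CE · BD = -25/6 ∩ 2·signedArea(CBE) = -1/2]
2. C_y = 1  [CE · BD = -25/6 ∩ 2·signedArea(CBE) = -1/2]
   → C = (11/3, 1)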